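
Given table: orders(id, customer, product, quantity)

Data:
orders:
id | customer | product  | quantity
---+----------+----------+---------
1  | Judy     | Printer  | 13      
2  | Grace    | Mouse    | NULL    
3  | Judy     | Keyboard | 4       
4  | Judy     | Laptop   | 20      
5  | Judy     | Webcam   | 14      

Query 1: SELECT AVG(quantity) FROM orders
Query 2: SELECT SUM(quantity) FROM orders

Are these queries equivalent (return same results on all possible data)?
No, not equivalent

Query 1 returns: [(12.75,)]
Query 2 returns: [(51,)]

Reason: AVG vs SUM give different aggregate values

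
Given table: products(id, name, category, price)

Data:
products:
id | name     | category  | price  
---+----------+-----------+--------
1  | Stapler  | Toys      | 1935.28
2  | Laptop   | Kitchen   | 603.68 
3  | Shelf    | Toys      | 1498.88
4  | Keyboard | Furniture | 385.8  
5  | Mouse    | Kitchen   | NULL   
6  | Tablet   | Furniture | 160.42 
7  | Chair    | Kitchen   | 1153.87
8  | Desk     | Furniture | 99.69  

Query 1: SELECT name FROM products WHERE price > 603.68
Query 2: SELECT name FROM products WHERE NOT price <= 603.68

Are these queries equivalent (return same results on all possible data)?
Yes, equivalent

Both queries return: [('Chair',), ('Shelf',), ('Stapler',)]

Reason: Both filter price > 603.68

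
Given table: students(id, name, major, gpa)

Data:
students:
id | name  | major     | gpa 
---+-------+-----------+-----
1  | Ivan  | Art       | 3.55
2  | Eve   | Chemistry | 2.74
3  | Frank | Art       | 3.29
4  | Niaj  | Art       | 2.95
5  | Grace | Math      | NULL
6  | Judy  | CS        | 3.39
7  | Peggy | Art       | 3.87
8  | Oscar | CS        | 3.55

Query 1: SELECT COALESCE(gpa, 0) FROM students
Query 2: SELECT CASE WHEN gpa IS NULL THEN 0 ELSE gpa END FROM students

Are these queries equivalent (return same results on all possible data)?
Yes, equivalent

Both queries return: [(0,), (2.74,), (2.95,), (3.29,), (3.39,), (3.55,), (3.55,), (3.87,)]

Reason: COALESCE vs CASE for NULL handling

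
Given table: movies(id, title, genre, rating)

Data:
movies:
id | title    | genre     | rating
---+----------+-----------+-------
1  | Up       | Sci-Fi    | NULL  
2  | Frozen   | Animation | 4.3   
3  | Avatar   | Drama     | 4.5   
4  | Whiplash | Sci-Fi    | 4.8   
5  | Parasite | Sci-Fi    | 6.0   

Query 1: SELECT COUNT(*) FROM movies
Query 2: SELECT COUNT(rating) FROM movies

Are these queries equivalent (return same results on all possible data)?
No, not equivalent

Query 1 returns: [(5,)]
Query 2 returns: [(4,)]

Reason: COUNT(*) includes NULLs, COUNT(column) excludes them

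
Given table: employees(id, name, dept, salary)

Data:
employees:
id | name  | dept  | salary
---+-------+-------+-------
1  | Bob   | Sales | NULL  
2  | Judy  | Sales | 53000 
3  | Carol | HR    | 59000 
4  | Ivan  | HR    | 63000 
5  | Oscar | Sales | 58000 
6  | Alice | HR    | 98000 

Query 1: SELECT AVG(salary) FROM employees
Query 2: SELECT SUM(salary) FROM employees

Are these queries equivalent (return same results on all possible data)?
No, not equivalent

Query 1 returns: [(66200.0,)]
Query 2 returns: [(331000,)]

Reason: AVG vs SUM give different aggregate values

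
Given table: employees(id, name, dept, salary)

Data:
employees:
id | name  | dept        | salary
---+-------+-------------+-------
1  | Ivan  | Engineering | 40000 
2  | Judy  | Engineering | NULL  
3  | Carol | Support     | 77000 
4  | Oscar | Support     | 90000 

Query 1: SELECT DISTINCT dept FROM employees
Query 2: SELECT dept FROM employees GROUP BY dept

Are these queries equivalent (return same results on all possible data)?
Yes, equivalent

Both queries return: [('Engineering',), ('Support',)]

Reason: Both get unique depts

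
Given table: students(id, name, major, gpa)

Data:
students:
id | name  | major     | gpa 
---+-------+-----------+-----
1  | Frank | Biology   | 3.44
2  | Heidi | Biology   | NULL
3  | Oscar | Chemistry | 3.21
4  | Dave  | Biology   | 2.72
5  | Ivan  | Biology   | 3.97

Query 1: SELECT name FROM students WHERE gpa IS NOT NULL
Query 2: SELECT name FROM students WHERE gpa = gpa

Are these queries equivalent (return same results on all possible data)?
Yes, equivalent

Both queries return: [('Dave',), ('Frank',), ('Ivan',), ('Oscar',)]

Reason: IS NOT NULL vs self-equality (both exclude NULLs)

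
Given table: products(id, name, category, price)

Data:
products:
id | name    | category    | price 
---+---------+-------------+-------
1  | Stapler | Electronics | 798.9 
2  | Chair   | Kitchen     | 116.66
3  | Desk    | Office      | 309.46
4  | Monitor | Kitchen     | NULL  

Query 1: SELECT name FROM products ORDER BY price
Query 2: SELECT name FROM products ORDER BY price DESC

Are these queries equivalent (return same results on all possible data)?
No, not equivalent

Query 1 returns: [('Monitor',), ('Chair',), ('Desk',), ('Stapler',)]
Query 2 returns: [('Stapler',), ('Desk',), ('Chair',), ('Monitor',)]

Reason: ASC vs DESC gives opposite ordering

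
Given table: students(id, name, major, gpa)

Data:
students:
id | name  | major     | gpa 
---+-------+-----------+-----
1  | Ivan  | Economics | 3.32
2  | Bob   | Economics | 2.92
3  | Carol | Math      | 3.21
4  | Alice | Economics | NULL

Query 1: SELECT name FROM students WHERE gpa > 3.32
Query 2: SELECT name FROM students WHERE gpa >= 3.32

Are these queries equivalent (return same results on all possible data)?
No, not equivalent

Query 1 returns: []
Query 2 returns: [('Ivan',)]

Reason: > vs >= gives different results when gpa = 3.32 exists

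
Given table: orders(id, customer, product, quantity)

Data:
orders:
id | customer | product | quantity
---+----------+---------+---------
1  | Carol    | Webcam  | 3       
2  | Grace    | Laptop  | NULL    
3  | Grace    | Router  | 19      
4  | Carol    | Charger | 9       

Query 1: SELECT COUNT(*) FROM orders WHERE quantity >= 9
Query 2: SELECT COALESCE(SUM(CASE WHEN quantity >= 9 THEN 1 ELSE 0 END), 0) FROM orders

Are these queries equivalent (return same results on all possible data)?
Yes, equivalent

Both queries return: [(2,)]

Reason: COUNT with WHERE vs conditional SUM (COALESCE handles empty-table NULL)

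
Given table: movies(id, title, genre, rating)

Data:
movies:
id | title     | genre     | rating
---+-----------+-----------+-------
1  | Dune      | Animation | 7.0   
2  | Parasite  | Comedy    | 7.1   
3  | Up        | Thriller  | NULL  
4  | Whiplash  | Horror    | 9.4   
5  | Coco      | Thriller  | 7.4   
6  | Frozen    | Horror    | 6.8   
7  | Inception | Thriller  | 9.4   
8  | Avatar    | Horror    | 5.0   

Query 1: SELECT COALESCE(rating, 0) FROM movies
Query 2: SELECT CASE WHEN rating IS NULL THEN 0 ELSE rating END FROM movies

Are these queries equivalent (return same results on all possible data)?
Yes, equivalent

Both queries return: [(0,), (5.0,), (6.8,), (7.0,), (7.1,), (7.4,), (9.4,), (9.4,)]

Reason: COALESCE vs CASE for NULL handling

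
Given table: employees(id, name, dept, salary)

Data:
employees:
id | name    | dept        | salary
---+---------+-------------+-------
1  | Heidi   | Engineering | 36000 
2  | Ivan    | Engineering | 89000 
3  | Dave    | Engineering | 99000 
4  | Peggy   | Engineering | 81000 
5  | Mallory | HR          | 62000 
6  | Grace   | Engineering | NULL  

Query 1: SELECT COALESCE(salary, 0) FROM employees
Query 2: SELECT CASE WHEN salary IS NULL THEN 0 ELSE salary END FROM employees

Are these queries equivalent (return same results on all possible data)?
Yes, equivalent

Both queries return: [(0,), (36000,), (62000,), (81000,), (89000,), (99000,)]

Reason: COALESCE vs CASE for NULL handling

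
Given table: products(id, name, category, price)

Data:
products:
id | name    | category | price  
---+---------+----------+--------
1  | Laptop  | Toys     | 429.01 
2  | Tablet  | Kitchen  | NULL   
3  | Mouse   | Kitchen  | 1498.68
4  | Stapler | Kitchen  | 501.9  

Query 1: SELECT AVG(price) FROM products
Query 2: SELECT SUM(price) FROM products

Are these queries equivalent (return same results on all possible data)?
No, not equivalent

Query 1 returns: [(809.8633333333333,)]
Query 2 returns: [(2429.59,)]

Reason: AVG vs SUM give different aggregate values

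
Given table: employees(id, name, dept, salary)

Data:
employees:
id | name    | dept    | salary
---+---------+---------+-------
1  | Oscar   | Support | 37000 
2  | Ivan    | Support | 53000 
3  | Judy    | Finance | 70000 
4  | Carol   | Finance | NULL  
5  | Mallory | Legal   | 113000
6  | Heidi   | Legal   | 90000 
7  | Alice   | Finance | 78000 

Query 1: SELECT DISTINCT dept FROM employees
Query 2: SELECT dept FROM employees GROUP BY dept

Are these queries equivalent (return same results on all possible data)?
Yes, equivalent

Both queries return: [('Finance',), ('Legal',), ('Support',)]

Reason: Both get unique depts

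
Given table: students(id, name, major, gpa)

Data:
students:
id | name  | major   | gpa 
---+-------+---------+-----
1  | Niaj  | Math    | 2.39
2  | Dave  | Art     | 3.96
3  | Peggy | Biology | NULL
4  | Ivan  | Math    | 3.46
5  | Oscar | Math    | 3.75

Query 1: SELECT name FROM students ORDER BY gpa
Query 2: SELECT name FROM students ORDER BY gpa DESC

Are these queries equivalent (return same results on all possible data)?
No, not equivalent

Query 1 returns: [('Peggy',), ('Niaj',), ('Ivan',), ('Oscar',), ('Dave',)]
Query 2 returns: [('Dave',), ('Oscar',), ('Ivan',), ('Niaj',), ('Peggy',)]

Reason: ASC vs DESC gives opposite ordering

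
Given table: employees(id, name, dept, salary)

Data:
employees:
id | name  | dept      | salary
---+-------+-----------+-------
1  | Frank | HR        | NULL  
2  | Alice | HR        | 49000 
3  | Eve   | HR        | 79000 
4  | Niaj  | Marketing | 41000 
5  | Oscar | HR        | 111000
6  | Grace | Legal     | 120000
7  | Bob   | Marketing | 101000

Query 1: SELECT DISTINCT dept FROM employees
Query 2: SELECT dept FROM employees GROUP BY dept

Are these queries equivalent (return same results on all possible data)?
Yes, equivalent

Both queries return: [('HR',), ('Legal',), ('Marketing',)]

Reason: Both get unique depts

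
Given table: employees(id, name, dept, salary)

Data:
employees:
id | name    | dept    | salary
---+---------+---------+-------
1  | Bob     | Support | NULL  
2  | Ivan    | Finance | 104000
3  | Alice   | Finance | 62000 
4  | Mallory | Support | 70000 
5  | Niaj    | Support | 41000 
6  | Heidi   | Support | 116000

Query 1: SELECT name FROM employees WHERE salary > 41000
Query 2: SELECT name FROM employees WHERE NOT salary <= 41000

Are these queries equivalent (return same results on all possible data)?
Yes, equivalent

Both queries return: [('Alice',), ('Heidi',), ('Ivan',), ('Mallory',)]

Reason: Both filter salary > 41000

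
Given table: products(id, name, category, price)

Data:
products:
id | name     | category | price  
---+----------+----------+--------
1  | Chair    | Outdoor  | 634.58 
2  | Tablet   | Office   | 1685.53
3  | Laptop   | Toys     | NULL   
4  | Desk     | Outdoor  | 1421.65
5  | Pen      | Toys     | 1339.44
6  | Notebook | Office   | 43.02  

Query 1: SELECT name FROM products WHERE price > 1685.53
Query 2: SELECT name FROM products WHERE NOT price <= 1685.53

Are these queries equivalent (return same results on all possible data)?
Yes, equivalent

Both queries return: []

Reason: Both filter price > 1685.53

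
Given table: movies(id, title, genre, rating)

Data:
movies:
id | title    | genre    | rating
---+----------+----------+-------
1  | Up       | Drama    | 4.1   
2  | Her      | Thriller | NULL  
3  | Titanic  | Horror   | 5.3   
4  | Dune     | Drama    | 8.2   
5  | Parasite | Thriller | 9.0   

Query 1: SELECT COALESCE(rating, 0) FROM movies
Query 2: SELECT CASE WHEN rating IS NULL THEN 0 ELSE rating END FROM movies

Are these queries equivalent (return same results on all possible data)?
Yes, equivalent

Both queries return: [(0,), (4.1,), (5.3,), (8.2,), (9.0,)]

Reason: COALESCE vs CASE for NULL handling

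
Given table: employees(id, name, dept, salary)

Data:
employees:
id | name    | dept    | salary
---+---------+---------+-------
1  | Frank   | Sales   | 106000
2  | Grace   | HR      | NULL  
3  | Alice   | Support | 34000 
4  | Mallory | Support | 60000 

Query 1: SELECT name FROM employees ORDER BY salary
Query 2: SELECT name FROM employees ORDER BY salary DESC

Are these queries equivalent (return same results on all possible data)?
No, not equivalent

Query 1 returns: [('Grace',), ('Alice',), ('Mallory',), ('Frank',)]
Query 2 returns: [('Frank',), ('Mallory',), ('Alice',), ('Grace',)]

Reason: ASC vs DESC gives opposite ordering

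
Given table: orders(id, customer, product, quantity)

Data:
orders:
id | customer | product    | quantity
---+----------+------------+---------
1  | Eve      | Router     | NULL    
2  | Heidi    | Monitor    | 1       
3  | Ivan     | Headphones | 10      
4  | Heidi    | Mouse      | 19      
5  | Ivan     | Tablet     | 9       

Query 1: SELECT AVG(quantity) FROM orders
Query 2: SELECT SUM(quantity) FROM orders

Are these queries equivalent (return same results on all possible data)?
No, not equivalent

Query 1 returns: [(9.75,)]
Query 2 returns: [(39,)]

Reason: AVG vs SUM give different aggregate values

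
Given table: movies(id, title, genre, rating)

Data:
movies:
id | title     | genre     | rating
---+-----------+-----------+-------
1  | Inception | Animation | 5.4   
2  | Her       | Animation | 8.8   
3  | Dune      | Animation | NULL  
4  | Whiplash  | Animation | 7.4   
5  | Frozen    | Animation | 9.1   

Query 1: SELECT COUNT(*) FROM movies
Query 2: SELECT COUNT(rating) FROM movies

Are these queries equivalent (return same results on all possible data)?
No, not equivalent

Query 1 returns: [(5,)]
Query 2 returns: [(4,)]

Reason: COUNT(*) includes NULLs, COUNT(column) excludes them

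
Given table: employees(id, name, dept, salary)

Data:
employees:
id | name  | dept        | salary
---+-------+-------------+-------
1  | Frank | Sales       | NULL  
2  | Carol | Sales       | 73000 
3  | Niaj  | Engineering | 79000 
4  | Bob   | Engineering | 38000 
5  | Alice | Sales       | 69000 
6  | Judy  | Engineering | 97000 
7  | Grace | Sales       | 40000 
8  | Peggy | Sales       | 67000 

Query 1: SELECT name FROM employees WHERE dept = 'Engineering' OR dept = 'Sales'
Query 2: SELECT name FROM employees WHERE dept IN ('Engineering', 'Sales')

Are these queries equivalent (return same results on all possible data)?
Yes, equivalent

Both queries return: [('Alice',), ('Bob',), ('Carol',), ('Frank',), ('Grace',), ('Judy',), ('Niaj',), ('Peggy',)]

Reason: OR vs IN are equivalent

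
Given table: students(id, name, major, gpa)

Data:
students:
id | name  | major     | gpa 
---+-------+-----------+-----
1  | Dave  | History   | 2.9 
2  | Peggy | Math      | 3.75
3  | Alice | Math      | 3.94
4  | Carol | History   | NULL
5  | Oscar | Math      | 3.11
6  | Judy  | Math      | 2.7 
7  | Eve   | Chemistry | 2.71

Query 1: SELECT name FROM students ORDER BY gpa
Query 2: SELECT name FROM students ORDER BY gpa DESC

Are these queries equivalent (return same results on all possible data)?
No, not equivalent

Query 1 returns: [('Carol',), ('Judy',), ('Eve',), ('Dave',), ('Oscar',), ('Peggy',), ('Alice',)]
Query 2 returns: [('Alice',), ('Peggy',), ('Oscar',), ('Dave',), ('Eve',), ('Judy',), ('Carol',)]

Reason: ASC vs DESC gives opposite ordering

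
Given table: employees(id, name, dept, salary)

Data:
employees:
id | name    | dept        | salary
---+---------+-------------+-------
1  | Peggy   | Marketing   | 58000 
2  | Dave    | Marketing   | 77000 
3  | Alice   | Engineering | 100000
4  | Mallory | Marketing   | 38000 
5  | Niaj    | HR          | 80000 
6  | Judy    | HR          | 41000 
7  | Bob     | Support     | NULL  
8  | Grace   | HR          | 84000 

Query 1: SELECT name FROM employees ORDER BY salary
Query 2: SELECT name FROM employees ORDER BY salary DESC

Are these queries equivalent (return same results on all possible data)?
No, not equivalent

Query 1 returns: [('Bob',), ('Mallory',), ('Judy',), ('Peggy',), ('Dave',), ('Niaj',), ('Grace',), ('Alice',)]
Query 2 returns: [('Alice',), ('Grace',), ('Niaj',), ('Dave',), ('Peggy',), ('Judy',), ('Mallory',), ('Bob',)]

Reason: ASC vs DESC gives opposite ordering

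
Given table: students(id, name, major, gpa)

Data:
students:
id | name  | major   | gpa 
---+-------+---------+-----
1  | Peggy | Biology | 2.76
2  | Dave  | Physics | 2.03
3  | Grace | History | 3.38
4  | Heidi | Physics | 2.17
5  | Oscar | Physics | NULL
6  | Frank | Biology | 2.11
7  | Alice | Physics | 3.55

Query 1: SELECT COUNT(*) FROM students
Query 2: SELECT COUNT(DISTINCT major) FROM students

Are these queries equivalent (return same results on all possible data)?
No, not equivalent

Query 1 returns: [(7,)]
Query 2 returns: [(3,)]

Reason: COUNT(*) counts rows, COUNT(DISTINCT major) counts unique majors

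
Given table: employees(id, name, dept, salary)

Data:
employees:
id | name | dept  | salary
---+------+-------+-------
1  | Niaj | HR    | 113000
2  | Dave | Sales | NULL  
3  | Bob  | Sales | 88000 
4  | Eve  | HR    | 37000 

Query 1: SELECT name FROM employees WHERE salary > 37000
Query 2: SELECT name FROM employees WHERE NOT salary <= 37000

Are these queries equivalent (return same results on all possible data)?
Yes, equivalent

Both queries return: [('Bob',), ('Niaj',)]

Reason: Both filter salary > 37000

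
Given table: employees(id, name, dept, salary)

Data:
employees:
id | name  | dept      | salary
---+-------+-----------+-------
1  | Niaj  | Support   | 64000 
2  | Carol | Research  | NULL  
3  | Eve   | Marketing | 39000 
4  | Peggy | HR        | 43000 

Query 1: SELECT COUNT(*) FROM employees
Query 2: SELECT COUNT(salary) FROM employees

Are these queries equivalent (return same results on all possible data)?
No, not equivalent

Query 1 returns: [(4,)]
Query 2 returns: [(3,)]

Reason: COUNT(*) includes NULLs, COUNT(column) excludes them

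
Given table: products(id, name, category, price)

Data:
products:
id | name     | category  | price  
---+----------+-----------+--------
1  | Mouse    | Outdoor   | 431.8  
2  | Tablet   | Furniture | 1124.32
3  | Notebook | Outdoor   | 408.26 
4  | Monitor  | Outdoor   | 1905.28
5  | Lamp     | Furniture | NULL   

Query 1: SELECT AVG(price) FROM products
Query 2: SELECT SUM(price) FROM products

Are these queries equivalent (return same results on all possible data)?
No, not equivalent

Query 1 returns: [(967.415,)]
Query 2 returns: [(3869.66,)]

Reason: AVG vs SUM give different aggregate values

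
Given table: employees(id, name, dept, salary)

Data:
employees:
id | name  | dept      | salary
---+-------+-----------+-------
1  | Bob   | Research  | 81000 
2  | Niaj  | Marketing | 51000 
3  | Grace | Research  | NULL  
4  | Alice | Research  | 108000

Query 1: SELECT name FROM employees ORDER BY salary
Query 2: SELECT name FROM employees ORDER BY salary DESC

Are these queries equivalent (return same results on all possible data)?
No, not equivalent

Query 1 returns: [('Grace',), ('Niaj',), ('Bob',), ('Alice',)]
Query 2 returns: [('Alice',), ('Bob',), ('Niaj',), ('Grace',)]

Reason: ASC vs DESC gives opposite ordering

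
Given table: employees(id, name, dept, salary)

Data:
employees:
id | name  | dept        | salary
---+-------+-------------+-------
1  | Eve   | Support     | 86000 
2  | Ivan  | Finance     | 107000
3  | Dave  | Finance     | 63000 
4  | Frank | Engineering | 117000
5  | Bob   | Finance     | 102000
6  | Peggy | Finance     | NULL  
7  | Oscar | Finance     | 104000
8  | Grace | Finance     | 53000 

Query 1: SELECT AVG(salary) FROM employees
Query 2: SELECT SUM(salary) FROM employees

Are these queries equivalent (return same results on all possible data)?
No, not equivalent

Query 1 returns: [(90285.71428571429,)]
Query 2 returns: [(632000,)]

Reason: AVG vs SUM give different aggregate values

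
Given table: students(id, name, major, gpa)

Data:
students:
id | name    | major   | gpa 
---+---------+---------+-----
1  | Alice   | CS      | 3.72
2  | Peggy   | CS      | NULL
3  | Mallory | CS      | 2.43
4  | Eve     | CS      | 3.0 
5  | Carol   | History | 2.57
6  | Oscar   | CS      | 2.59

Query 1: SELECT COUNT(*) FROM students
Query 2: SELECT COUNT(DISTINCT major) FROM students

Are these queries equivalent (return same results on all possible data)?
No, not equivalent

Query 1 returns: [(6,)]
Query 2 returns: [(2,)]

Reason: COUNT(*) counts rows, COUNT(DISTINCT major) counts unique majors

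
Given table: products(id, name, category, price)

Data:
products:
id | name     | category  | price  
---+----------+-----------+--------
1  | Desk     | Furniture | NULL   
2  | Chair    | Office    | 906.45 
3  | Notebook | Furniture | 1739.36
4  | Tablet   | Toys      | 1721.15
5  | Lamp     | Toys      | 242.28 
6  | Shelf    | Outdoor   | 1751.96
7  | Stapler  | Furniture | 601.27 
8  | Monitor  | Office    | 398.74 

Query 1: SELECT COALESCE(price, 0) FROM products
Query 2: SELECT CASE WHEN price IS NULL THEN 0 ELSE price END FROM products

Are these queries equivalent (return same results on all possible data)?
Yes, equivalent

Both queries return: [(0,), (242.28,), (398.74,), (601.27,), (906.45,), (1721.15,), (1739.36,), (1751.96,)]

Reason: COALESCE vs CASE for NULL handling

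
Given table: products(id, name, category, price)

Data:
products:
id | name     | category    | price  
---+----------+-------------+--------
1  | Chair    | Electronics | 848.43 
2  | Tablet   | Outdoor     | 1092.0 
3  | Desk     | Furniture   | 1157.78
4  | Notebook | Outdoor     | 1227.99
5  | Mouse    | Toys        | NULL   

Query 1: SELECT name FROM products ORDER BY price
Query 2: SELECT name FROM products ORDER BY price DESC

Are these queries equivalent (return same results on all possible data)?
No, not equivalent

Query 1 returns: [('Mouse',), ('Chair',), ('Tablet',), ('Desk',), ('Notebook',)]
Query 2 returns: [('Notebook',), ('Desk',), ('Tablet',), ('Chair',), ('Mouse',)]

Reason: ASC vs DESC gives opposite ordering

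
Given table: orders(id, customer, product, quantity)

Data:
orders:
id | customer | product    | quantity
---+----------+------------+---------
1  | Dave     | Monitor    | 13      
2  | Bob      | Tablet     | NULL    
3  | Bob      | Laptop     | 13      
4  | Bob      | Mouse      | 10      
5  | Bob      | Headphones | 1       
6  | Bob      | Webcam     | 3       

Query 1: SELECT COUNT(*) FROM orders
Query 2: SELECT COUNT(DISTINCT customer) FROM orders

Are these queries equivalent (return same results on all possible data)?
No, not equivalent

Query 1 returns: [(6,)]
Query 2 returns: [(2,)]

Reason: COUNT(*) counts rows, COUNT(DISTINCT customer) counts unique customers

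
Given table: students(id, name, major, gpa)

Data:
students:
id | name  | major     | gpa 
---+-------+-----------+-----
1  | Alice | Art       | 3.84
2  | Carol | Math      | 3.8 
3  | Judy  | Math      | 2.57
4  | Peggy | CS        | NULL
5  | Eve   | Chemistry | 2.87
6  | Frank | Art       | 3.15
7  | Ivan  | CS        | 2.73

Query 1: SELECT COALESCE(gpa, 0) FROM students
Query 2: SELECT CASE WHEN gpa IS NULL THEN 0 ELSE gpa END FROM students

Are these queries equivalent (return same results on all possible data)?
Yes, equivalent

Both queries return: [(0,), (2.57,), (2.73,), (2.87,), (3.15,), (3.8,), (3.84,)]

Reason: COALESCE vs CASE for NULL handling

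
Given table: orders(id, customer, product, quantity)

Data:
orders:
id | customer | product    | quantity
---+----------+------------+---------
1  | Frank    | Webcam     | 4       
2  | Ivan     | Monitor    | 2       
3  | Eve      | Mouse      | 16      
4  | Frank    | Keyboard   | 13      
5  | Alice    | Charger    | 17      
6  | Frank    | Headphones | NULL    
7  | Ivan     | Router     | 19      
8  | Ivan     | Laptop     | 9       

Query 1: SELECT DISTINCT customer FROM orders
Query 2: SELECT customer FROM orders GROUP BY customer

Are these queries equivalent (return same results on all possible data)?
Yes, equivalent

Both queries return: [('Alice',), ('Eve',), ('Frank',), ('Ivan',)]

Reason: Both get unique customers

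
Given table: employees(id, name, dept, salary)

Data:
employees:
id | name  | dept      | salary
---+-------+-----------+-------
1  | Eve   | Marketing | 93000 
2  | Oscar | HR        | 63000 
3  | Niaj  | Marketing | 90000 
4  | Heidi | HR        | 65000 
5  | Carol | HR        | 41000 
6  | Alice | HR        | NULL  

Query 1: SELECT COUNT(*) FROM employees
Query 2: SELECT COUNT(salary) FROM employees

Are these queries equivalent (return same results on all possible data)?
No, not equivalent

Query 1 returns: [(6,)]
Query 2 returns: [(5,)]

Reason: COUNT(*) includes NULLs, COUNT(column) excludes them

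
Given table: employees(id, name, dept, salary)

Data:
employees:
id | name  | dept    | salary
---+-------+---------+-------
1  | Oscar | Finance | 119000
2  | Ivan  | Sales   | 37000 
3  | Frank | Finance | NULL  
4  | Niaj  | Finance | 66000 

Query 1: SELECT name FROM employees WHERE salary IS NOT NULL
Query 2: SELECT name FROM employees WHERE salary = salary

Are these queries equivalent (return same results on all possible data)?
Yes, equivalent

Both queries return: [('Ivan',), ('Niaj',), ('Oscar',)]

Reason: IS NOT NULL vs self-equality (both exclude NULLs)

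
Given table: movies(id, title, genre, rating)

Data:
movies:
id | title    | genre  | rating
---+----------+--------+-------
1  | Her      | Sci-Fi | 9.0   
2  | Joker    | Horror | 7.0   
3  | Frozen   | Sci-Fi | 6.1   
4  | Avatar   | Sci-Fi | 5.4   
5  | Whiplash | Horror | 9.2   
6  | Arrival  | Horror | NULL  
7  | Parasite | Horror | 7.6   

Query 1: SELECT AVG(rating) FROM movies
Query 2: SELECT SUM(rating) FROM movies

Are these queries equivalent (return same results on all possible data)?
No, not equivalent

Query 1 returns: [(7.383333333333333,)]
Query 2 returns: [(44.3,)]

Reason: AVG vs SUM give different aggregate values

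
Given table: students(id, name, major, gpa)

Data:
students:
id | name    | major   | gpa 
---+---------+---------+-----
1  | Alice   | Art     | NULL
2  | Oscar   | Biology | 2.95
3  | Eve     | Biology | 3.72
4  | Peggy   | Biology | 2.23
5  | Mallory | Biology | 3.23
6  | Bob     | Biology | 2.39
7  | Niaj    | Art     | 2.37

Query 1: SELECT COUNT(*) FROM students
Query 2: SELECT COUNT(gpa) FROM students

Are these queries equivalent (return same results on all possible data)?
No, not equivalent

Query 1 returns: [(7,)]
Query 2 returns: [(6,)]

Reason: COUNT(*) includes NULLs, COUNT(column) excludes them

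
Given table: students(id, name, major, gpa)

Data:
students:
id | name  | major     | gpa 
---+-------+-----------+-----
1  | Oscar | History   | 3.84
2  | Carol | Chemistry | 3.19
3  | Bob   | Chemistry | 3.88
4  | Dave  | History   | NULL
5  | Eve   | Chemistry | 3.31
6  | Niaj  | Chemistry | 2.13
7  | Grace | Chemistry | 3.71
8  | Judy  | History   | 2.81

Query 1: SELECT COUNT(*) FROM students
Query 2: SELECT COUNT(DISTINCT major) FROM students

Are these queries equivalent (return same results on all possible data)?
No, not equivalent

Query 1 returns: [(8,)]
Query 2 returns: [(2,)]

Reason: COUNT(*) counts rows, COUNT(DISTINCT major) counts unique majors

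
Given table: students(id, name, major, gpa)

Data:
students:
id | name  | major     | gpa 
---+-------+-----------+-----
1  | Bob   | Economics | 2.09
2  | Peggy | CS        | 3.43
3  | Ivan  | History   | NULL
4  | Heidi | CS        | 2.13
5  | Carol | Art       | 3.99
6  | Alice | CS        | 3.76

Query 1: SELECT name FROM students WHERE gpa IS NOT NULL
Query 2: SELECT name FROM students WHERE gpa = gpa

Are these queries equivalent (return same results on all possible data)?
Yes, equivalent

Both queries return: [('Alice',), ('Bob',), ('Carol',), ('Heidi',), ('Peggy',)]

Reason: IS NOT NULL vs self-equality (both exclude NULLs)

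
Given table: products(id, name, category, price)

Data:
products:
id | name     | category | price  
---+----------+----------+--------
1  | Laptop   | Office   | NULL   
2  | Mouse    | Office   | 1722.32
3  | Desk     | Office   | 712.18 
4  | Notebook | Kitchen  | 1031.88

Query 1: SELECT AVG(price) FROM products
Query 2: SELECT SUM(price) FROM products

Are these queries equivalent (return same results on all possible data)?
No, not equivalent

Query 1 returns: [(1155.46,)]
Query 2 returns: [(3466.38,)]

Reason: AVG vs SUM give different aggregate values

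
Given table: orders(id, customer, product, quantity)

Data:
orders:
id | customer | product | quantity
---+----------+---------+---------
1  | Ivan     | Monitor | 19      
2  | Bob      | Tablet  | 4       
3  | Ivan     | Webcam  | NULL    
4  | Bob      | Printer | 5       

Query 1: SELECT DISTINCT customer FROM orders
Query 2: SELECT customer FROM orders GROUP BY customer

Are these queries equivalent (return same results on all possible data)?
Yes, equivalent

Both queries return: [('Bob',), ('Ivan',)]

Reason: Both get unique customers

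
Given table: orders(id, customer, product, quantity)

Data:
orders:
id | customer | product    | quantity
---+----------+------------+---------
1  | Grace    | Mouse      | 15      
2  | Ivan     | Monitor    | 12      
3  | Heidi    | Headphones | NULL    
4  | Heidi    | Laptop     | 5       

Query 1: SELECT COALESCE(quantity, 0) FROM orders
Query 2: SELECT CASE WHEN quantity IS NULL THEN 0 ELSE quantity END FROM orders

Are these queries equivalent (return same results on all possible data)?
Yes, equivalent

Both queries return: [(0,), (5,), (12,), (15,)]

Reason: COALESCE vs CASE for NULL handling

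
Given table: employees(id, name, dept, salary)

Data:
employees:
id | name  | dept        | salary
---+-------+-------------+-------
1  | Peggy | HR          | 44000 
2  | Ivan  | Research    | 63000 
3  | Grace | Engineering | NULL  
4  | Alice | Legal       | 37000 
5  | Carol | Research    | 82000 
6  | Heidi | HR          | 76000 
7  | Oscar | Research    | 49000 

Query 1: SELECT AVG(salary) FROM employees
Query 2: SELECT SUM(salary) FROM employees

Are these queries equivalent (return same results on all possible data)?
No, not equivalent

Query 1 returns: [(58500.0,)]
Query 2 returns: [(351000,)]

Reason: AVG vs SUM give different aggregate values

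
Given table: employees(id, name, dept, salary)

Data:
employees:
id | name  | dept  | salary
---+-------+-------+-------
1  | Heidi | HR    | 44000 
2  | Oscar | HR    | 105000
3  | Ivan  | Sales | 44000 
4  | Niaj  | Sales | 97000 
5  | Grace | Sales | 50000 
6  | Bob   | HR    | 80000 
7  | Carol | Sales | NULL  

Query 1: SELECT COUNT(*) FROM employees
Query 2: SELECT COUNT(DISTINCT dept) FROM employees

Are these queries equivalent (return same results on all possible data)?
No, not equivalent

Query 1 returns: [(7,)]
Query 2 returns: [(2,)]

Reason: COUNT(*) counts rows, COUNT(DISTINCT dept) counts unique depts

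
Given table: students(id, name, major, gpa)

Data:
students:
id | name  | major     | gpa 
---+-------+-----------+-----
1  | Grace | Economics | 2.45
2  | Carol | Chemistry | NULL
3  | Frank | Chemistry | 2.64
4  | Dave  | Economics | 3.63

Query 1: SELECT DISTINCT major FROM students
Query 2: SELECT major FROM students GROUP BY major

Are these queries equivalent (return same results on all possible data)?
Yes, equivalent

Both queries return: [('Chemistry',), ('Economics',)]

Reason: Both get unique majors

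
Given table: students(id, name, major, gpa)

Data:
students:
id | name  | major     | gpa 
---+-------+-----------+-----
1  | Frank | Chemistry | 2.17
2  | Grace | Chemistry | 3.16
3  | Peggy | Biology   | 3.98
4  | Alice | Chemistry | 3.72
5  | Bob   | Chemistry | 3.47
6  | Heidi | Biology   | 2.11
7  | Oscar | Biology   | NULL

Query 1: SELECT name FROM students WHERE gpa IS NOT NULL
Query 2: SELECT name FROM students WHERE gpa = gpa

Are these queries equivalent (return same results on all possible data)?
Yes, equivalent

Both queries return: [('Alice',), ('Bob',), ('Frank',), ('Grace',), ('Heidi',), ('Peggy',)]

Reason: IS NOT NULL vs self-equality (both exclude NULLs)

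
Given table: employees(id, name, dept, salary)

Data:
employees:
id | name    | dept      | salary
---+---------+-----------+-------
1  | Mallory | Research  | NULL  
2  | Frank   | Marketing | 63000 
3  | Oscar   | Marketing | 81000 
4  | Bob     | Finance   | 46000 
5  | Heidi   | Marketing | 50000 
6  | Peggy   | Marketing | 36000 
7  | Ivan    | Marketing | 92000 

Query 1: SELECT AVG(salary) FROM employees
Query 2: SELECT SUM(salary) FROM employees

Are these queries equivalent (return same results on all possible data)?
No, not equivalent

Query 1 returns: [(61333.333333333336,)]
Query 2 returns: [(368000,)]

Reason: AVG vs SUM give different aggregate values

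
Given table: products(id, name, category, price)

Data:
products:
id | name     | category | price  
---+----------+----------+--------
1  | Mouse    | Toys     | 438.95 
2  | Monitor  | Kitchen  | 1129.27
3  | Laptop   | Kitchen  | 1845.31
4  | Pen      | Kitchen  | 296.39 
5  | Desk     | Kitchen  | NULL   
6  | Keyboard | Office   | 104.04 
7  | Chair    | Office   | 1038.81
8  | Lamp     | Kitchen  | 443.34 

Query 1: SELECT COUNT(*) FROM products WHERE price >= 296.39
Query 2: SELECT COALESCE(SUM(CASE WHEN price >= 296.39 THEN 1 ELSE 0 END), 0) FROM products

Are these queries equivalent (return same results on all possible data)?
Yes, equivalent

Both queries return: [(6,)]

Reason: COUNT with WHERE vs conditional SUM (COALESCE handles empty-table NULL)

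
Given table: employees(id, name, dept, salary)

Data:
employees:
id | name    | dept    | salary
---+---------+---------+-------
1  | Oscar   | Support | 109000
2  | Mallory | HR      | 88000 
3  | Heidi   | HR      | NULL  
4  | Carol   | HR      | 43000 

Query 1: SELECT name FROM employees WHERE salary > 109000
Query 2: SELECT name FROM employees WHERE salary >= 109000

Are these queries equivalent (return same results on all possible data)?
No, not equivalent

Query 1 returns: []
Query 2 returns: [('Oscar',)]

Reason: > vs >= gives different results when salary = 109000 exists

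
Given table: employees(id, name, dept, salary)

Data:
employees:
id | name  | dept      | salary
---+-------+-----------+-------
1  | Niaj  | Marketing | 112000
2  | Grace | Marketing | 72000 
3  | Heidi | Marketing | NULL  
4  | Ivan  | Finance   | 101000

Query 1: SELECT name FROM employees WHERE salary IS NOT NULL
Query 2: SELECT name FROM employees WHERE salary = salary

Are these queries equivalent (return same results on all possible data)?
Yes, equivalent

Both queries return: [('Grace',), ('Ivan',), ('Niaj',)]

Reason: IS NOT NULL vs self-equality (both exclude NULLs)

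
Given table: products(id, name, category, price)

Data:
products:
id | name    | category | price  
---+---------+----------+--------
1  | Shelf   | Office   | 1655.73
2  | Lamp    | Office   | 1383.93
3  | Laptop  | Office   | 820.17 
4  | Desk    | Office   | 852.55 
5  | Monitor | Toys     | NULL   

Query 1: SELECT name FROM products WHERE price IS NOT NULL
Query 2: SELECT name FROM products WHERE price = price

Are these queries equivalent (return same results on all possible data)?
Yes, equivalent

Both queries return: [('Desk',), ('Lamp',), ('Laptop',), ('Shelf',)]

Reason: IS NOT NULL vs self-equality (both exclude NULLs)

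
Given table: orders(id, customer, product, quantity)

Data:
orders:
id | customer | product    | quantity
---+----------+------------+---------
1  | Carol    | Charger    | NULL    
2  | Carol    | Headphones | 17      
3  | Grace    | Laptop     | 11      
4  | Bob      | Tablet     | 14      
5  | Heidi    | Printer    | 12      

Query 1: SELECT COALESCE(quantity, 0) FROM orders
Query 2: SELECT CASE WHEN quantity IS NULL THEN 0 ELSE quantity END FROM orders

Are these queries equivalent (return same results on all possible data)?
Yes, equivalent

Both queries return: [(0,), (11,), (12,), (14,), (17,)]

Reason: COALESCE vs CASE for NULL handling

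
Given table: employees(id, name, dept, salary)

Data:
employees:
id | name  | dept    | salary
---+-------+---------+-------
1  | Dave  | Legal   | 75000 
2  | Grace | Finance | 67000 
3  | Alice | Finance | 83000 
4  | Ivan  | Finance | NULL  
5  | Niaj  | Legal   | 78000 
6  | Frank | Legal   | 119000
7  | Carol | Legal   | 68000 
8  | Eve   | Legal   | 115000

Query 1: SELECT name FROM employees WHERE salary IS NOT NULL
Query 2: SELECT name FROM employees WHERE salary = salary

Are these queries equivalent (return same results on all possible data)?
Yes, equivalent

Both queries return: [('Alice',), ('Carol',), ('Dave',), ('Eve',), ('Frank',), ('Grace',), ('Niaj',)]

Reason: IS NOT NULL vs self-equality (both exclude NULLs)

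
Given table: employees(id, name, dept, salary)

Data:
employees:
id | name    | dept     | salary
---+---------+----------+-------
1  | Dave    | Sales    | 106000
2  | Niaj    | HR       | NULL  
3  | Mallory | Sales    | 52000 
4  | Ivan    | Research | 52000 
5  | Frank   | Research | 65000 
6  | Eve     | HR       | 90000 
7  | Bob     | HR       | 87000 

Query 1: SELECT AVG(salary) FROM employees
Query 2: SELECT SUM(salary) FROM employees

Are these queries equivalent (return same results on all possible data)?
No, not equivalent

Query 1 returns: [(75333.33333333333,)]
Query 2 returns: [(452000,)]

Reason: AVG vs SUM give different aggregate values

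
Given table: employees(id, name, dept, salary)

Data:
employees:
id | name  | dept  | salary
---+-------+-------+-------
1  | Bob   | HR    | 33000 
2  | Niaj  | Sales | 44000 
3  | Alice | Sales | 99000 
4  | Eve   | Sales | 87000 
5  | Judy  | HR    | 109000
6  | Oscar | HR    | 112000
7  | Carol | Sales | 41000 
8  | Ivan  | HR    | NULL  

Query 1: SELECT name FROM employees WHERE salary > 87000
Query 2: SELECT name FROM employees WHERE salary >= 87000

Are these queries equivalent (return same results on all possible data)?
No, not equivalent

Query 1 returns: [('Alice',), ('Judy',), ('Oscar',)]
Query 2 returns: [('Alice',), ('Eve',), ('Judy',), ('Oscar',)]

Reason: > vs >= gives different results when salary = 87000 exists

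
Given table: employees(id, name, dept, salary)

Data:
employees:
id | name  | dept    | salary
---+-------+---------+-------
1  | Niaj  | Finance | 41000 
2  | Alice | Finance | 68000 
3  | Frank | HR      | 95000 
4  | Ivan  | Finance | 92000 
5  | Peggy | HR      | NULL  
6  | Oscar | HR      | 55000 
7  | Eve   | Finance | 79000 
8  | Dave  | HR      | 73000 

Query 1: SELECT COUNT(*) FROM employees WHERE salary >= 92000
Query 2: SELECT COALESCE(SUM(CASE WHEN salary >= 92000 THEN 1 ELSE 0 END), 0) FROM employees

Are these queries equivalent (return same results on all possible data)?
Yes, equivalent

Both queries return: [(2,)]

Reason: COUNT with WHERE vs conditional SUM (COALESCE handles empty-table NULL)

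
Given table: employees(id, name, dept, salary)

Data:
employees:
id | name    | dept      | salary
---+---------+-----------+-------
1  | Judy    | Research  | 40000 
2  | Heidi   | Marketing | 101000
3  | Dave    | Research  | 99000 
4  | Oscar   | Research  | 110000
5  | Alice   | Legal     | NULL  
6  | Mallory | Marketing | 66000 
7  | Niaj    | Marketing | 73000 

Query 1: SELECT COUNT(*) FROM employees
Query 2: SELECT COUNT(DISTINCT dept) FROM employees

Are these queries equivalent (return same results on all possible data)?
No, not equivalent

Query 1 returns: [(7,)]
Query 2 returns: [(3,)]

Reason: COUNT(*) counts rows, COUNT(DISTINCT dept) counts unique depts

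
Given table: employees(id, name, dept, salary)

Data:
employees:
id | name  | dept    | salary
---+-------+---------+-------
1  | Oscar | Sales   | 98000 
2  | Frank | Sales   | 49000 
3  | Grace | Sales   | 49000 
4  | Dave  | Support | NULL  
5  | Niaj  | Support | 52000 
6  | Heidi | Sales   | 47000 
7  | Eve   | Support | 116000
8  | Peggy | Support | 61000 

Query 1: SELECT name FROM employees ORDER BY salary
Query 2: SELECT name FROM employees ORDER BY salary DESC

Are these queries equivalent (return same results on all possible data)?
No, not equivalent

Query 1 returns: [('Dave',), ('Heidi',), ('Frank',), ('Grace',), ('Niaj',), ('Peggy',), ('Oscar',), ('Eve',)]
Query 2 returns: [('Eve',), ('Oscar',), ('Peggy',), ('Niaj',), ('Frank',), ('Grace',), ('Heidi',), ('Dave',)]

Reason: ASC vs DESC gives opposite ordering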